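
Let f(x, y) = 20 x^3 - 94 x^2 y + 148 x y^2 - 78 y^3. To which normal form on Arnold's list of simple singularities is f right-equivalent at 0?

The Hessian of f at 0 has rank 0. Corank 2; j^3 = 2*(2*x - 3*y)*(5*x^2 - 16*x*y + 13*y^2) splits into three distinct lines over C (the quadratic factor has nonzero discriminant), so D_4.

D_4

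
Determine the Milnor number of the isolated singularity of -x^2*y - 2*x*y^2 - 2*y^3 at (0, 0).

4

The Hessian of f at 0 has rank 0. Corank 2; j^3 = -y*(x^2 + 2*x*y + 2*y^2) splits into three distinct lines over C (the quadratic factor has nonzero discriminant), so D_4.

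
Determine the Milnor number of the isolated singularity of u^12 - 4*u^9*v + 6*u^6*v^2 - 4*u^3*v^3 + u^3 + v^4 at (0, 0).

The Hessian of f at 0 has rank 0. Corank 2; j^3 = u^3 is a perfect cube, so E-series; the 4-jet and mu = 6 give E_6.

6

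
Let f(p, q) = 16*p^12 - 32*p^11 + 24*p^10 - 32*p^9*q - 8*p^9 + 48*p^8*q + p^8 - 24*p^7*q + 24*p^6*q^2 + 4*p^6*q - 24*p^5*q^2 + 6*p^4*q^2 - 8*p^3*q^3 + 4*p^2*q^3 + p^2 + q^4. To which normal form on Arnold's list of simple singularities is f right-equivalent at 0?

A_3

The Hessian of f at 0 has rank 1. Corank 1: A-series; mu = 3 gives A_3.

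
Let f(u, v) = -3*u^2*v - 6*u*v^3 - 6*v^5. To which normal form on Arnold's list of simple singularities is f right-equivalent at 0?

D_{6}

The Hessian of f at 0 has rank 0. Corank 2; j^3 = -3*u^2*v has shape L^2 M (L != M), so D-series; mu = 6 gives D_6.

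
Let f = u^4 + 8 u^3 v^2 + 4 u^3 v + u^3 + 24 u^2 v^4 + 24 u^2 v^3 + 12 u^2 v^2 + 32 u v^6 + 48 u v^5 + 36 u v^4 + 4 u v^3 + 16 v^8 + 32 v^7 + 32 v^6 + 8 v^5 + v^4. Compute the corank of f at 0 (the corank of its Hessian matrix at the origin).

2

Hessian at 0 has rank 0.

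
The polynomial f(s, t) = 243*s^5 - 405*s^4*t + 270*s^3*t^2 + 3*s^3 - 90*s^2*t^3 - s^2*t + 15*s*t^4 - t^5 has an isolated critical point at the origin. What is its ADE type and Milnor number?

Type D_6, Milnor number mu = 6.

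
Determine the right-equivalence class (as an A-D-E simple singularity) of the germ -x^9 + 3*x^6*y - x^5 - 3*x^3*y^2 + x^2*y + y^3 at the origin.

D_4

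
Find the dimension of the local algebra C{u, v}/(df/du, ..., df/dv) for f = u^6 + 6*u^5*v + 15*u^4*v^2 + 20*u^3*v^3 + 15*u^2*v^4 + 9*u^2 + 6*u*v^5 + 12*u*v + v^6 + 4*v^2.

5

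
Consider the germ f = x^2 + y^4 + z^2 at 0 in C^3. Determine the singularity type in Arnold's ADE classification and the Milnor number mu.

Type A_{3}, Milnor number mu = 3.

The Hessian of f at 0 is [[2, 0, 0], [0, 0, 0], [0, 0, 2]] with rank 2, so corank 1. A Groebner basis of the Jacobian ideal J(f) in C{x,y,z} is {y^3, x, z}; counting standard monomials gives mu = 3. Corank 1: A-series; mu = 3 gives A_3.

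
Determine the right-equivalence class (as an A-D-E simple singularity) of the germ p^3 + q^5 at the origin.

E8

The Hessian of f at 0 is [[0, 0], [0, 0]] with rank 0, so corank 2. A Groebner basis of the Jacobian ideal J(f) in C{p,q} is {q^4, p^2}; counting standard monomials gives mu = 8. Corank 2; j^3 = p^3 is a perfect cube, so E-series; the 5-jet and mu = 8 give E_8.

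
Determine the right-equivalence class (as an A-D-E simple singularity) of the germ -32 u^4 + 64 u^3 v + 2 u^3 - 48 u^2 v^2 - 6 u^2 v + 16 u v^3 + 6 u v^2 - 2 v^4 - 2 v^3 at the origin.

E6

The Hessian of f at 0 has rank 0. Corank 2; j^3 = 2*(u - v)^3 is a perfect cube, so E-series; the 4-jet and mu = 6 give E_6.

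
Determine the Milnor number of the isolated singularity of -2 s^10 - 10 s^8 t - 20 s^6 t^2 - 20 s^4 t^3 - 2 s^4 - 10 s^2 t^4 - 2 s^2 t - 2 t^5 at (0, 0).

6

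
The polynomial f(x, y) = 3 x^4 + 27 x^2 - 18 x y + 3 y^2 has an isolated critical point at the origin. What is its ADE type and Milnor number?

The Hessian of f at 0 has rank 1. Corank 1: A-series; mu = 3 gives A_3.

Type A_{3}, Milnor number mu = 3.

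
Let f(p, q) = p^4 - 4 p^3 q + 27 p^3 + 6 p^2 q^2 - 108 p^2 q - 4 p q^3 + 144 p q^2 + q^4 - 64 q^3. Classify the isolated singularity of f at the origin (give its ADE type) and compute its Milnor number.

Type E_{6}, Milnor number mu = 6.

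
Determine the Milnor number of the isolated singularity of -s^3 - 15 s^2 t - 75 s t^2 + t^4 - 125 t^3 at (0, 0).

The Hessian of f at 0 has rank 0. Corank 2; j^3 = -(s + 5*t)^3 is a perfect cube, so E-series; the 4-jet and mu = 6 give E_6.

6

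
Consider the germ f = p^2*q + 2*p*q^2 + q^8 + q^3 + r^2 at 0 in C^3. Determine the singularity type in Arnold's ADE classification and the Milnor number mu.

Type D9, Milnor number mu = 9.

The Hessian of f at 0 has rank 1. Corank 2; j^3 = q*(p + q)^2 has shape L^2 M (L != M), so D-series; mu = 9 gives D_9.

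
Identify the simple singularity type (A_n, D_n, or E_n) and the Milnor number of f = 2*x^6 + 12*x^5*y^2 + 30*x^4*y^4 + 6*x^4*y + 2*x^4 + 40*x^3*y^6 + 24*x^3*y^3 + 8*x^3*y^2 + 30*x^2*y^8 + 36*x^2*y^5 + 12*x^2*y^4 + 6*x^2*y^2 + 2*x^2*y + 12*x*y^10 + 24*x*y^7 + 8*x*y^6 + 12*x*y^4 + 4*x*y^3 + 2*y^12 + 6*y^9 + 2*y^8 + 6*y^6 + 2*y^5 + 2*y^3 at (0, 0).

Type D_4, Milnor number mu = 4.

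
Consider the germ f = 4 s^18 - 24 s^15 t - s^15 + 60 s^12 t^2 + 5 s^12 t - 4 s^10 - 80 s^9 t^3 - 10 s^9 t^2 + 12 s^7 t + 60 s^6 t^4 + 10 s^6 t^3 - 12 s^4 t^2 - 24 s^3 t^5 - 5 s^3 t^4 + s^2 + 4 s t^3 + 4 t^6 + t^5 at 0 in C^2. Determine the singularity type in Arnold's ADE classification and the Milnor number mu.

The Hessian of f at 0 has rank 1. Corank 1: A-series; mu = 4 gives A_4.

Type A_4, Milnor number mu = 4.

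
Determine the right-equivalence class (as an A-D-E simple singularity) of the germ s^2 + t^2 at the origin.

The Hessian of f at 0 has rank 2. Corank 0: nondegenerate Morse point, so A_1.

A_1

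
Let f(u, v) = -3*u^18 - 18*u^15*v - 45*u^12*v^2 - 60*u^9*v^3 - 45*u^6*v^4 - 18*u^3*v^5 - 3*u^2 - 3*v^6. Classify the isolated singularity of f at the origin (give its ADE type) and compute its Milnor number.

Type A5, Milnor number mu = 5.

The Hessian of f at 0 has rank 1. Corank 1: A-series; mu = 5 gives A_5.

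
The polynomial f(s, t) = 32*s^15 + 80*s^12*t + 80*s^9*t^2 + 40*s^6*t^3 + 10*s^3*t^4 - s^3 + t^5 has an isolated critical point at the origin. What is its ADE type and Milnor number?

Type E_8, Milnor number mu = 8.

The Hessian of f at 0 is [[0, 0], [0, 0]] with rank 0, so corank 2. A Groebner basis of the Jacobian ideal J(f) in C{s,t} is {t^4, s^2}; counting standard monomials gives mu = 8. Corank 2; j^3 = -s^3 is a perfect cube, so E-series; the 5-jet and mu = 8 give E_8.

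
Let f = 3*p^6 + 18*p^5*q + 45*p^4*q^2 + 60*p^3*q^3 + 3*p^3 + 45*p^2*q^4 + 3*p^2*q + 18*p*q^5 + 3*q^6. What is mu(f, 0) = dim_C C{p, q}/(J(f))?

7

The Hessian of f at 0 is [[0, 0], [0, 0]] with rank 0, so corank 2. A Groebner basis of the Jacobian ideal J(f) in C{p,q} is {-p*q/6 + q^5, p*q^2, p^2 + p*q}; counting standard monomials gives mu = 7. Corank 2; j^3 = 3*p^2*(p + q) has shape L^2 M (L != M), so D-series; mu = 7 gives D_7.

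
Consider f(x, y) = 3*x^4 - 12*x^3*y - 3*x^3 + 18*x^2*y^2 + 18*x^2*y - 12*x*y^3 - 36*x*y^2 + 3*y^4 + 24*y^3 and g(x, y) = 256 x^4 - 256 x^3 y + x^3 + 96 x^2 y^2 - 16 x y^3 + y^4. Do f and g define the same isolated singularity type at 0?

Yes.

The Hessian of f at 0 has rank 0. Corank 2; j^3 = -3*(x - 2*y)^3 is a perfect cube, so E-series; the 4-jet and mu = 6 give E_6. The Hessian of g at 0 has rank 0. Corank 2; j^3 = x^3 is a perfect cube, so E-series; the 4-jet and mu = 6 give E_6. Both have type E_6, hence right-equivalent.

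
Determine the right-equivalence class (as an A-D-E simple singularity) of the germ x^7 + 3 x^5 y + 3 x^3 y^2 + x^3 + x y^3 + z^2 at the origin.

The Hessian of f at 0 has rank 1. Corank 2; j^3 = x^3 is a perfect cube, so E-series; the 4-jet and mu = 7 give E_7.

E_{7}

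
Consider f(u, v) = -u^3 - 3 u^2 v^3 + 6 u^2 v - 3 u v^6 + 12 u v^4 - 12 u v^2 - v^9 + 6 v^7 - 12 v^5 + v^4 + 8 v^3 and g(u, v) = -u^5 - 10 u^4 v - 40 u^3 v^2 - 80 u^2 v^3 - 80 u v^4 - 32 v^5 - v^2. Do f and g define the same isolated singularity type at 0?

No.

The Hessian of f at 0 has rank 0. Corank 2; j^3 = -(u - 2*v)^3 is a perfect cube, so E-series; the 4-jet and mu = 6 give E_6. The Hessian of g at 0 has rank 1. Corank 1: A-series; mu = 4 gives A_4. f is E_6 but g is A_4, hence not right-equivalent.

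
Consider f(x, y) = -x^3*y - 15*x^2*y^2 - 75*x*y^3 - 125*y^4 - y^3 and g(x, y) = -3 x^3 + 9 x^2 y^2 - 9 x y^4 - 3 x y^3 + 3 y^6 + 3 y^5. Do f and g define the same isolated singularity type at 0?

Yes.

The Hessian of f at 0 has rank 0. Corank 2; j^3 = -y^3 is a perfect cube, so E-series; the 4-jet and mu = 7 give E_7. The Hessian of g at 0 has rank 0. Corank 2; j^3 = -3*x^3 is a perfect cube, so E-series; the 4-jet and mu = 7 give E_7. Both have type E_7, hence right-equivalent.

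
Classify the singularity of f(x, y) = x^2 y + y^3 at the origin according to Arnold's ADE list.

The Hessian of f at 0 has rank 0. Corank 2; j^3 = y*(x^2 + y^2) splits into three distinct lines over C (the quadratic factor has nonzero discriminant), so D_4.

D_4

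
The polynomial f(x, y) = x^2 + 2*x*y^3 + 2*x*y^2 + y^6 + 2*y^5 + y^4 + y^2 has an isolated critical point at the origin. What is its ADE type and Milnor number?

Type A_1, Milnor number mu = 1.

The Hessian of f at 0 is [[2, 0], [0, 2]] with rank 2, so corank 0. A Groebner basis of the Jacobian ideal J(f) in C{x,y} is {x, y}; counting standard monomials gives mu = 1. Corank 0: nondegenerate Morse point, so A_1.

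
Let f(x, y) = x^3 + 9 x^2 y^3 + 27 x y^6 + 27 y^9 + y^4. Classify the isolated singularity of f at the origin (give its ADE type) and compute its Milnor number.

Type E_{6}, Milnor number mu = 6.

The Hessian of f at 0 has rank 0. Corank 2; j^3 = x^3 is a perfect cube, so E-series; the 4-jet and mu = 6 give E_6.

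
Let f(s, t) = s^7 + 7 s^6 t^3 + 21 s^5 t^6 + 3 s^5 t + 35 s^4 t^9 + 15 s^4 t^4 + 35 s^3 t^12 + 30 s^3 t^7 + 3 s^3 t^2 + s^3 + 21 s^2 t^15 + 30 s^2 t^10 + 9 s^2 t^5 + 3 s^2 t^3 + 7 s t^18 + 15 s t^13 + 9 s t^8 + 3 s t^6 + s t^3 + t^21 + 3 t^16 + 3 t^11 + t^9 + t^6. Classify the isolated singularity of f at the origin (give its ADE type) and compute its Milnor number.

Type E_{7}, Milnor number mu = 7.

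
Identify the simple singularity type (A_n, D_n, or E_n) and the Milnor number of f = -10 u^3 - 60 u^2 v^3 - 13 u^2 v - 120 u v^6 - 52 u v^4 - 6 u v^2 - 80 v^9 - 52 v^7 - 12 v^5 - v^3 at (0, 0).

Type D_4, Milnor number mu = 4.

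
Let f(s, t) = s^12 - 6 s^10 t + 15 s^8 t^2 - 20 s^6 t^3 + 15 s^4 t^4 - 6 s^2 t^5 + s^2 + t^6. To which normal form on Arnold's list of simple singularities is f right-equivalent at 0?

A_5

The Hessian of f at 0 has rank 1. Corank 1: A-series; mu = 5 gives A_5.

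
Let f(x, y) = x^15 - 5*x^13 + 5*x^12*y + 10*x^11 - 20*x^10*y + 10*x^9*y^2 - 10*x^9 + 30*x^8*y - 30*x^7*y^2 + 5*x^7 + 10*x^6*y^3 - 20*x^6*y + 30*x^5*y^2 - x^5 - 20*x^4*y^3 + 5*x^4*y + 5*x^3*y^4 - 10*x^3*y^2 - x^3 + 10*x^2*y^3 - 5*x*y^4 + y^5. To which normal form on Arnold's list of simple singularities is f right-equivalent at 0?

E8

The Hessian of f at 0 is [[0, 0], [0, 0]] with rank 0, so corank 2. A Groebner basis of the Jacobian ideal J(f) in C{x,y} is {y^5, x*y^3 - y^4/4, x^2}; counting standard monomials gives mu = 8. Corank 2; j^3 = -x^3 is a perfect cube, so E-series; the 5-jet and mu = 8 give E_8.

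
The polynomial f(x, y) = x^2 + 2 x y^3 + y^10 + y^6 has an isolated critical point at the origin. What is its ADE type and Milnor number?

Type A9, Milnor number mu = 9.

The Hessian of f at 0 has rank 1. Corank 1: A-series; mu = 9 gives A_9.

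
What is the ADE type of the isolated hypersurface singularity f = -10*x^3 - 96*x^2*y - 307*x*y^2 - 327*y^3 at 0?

D4

The Hessian of f at 0 is [[0, 0], [0, 0]] with rank 0, so corank 2. A Groebner basis of the Jacobian ideal J(f) in C{x,y} is {y^3, x^2 - 73*y^2/6, x*y + 7*y^2/2}; counting standard monomials gives mu = 4. Corank 2; j^3 = -(x + 3*y)*(10*x^2 + 66*x*y + 109*y^2) splits into three distinct lines over C (the quadratic factor has nonzero discriminant), so D_4.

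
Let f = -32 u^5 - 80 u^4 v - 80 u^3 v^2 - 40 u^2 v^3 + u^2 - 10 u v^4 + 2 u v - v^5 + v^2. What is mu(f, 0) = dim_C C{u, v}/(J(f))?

The Hessian of f at 0 has rank 1. Corank 1: A-series; mu = 4 gives A_4.

4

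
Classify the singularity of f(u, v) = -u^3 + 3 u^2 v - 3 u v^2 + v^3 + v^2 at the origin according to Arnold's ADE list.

A_{2}

The Hessian of f at 0 is [[0, 0], [0, 2]] with rank 1, so corank 1. A Groebner basis of the Jacobian ideal J(f) in C{u,v} is {u^2, v}; counting standard monomials gives mu = 2. Corank 1: A-series; mu = 2 gives A_2.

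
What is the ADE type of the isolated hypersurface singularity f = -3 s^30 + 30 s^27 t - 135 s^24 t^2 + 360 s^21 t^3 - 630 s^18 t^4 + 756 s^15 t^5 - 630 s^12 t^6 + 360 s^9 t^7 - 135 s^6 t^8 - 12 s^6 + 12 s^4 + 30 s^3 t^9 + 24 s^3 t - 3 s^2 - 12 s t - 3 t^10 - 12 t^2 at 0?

A_9

The Hessian of f at 0 is [[-6, -12], [-12, -24]] with rank 1, so corank 1. A Groebner basis of the Jacobian ideal J(f) in C{s,t} is {s*t^2/4 - s/128 + t^5 + 3*t^3/8 - t/64, -s^2/32 + s*t^3 - 3*s*t/16 + t^4 - t^2/4, s^3 - s/2 - t, s^2*t + 2*s*t^2 + s/12 + 4*t^3/3 + t/6}; counting standard monomials gives mu = 9. Corank 1: A-series; mu = 9 gives A_9.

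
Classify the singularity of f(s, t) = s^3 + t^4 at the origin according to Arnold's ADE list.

E_{6}

The Hessian of f at 0 has rank 0. Corank 2; j^3 = s^3 is a perfect cube, so E-series; the 4-jet and mu = 6 give E_6.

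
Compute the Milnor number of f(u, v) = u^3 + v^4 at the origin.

The Hessian of f at 0 is [[0, 0], [0, 0]] with rank 0, so corank 2. A Groebner basis of the Jacobian ideal J(f) in C{u,v} is {v^3, u^2}; counting standard monomials gives mu = 6. Corank 2; j^3 = u^3 is a perfect cube, so E-series; the 4-jet and mu = 6 give E_6.

6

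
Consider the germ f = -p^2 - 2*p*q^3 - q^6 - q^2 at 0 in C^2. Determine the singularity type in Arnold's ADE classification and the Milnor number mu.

Type A_{1}, Milnor number mu = 1.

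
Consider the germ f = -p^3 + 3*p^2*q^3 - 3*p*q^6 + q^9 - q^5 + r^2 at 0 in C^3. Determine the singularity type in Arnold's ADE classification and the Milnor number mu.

The Hessian of f at 0 has rank 1. Corank 2; j^3 = -p^3 is a perfect cube, so E-series; the 5-jet and mu = 8 give E_8.

Type E8, Milnor number mu = 8.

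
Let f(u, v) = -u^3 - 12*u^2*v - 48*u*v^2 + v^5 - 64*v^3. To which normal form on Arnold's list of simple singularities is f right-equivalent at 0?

E_8

The Hessian of f at 0 is [[0, 0], [0, 0]] with rank 0, so corank 2. A Groebner basis of the Jacobian ideal J(f) in C{u,v} is {v^4, u^2 + 8*u*v + 16*v^2}; counting standard monomials gives mu = 8. Corank 2; j^3 = -(u + 4*v)^3 is a perfect cube, so E-series; the 5-jet and mu = 8 give E_8.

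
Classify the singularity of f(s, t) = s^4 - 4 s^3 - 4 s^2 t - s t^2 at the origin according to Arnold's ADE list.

The Hessian of f at 0 has rank 0. Corank 2; j^3 = -s*(2*s + t)^2 has shape L^2 M (L != M), so D-series; mu = 5 gives D_5.

D_5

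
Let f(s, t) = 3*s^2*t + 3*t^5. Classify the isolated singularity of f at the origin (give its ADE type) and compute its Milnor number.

The Hessian of f at 0 is [[0, 0], [0, 0]] with rank 0, so corank 2. A Groebner basis of the Jacobian ideal J(f) in C{s,t} is {s^2/5 + t^4, s^3, s*t}; counting standard monomials gives mu = 6. Corank 2; j^3 = 3*s^2*t has shape L^2 M (L != M), so D-series; mu = 6 gives D_6.

Type D6, Milnor number mu = 6.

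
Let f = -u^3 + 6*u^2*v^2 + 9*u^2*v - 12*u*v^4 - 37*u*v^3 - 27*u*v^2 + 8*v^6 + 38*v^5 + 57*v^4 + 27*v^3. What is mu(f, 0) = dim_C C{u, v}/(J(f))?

The Hessian of f at 0 has rank 0. Corank 2; j^3 = -(u - 3*v)^3 is a perfect cube, so E-series; the 4-jet and mu = 7 give E_7.

7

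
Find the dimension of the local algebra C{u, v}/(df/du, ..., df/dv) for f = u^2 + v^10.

9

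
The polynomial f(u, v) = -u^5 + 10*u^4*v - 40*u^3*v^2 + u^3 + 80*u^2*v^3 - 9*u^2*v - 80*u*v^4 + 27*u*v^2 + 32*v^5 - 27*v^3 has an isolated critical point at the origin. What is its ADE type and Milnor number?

Type E_8, Milnor number mu = 8.

The Hessian of f at 0 is [[0, 0], [0, 0]] with rank 0, so corank 2. A Groebner basis of the Jacobian ideal J(f) in C{u,v} is {v^5, u*v^3 - 11*v^4/4, u^2 - 6*u*v + 9*v^2}; counting standard monomials gives mu = 8. Corank 2; j^3 = (u - 3*v)^3 is a perfect cube, so E-series; the 5-jet and mu = 8 give E_8.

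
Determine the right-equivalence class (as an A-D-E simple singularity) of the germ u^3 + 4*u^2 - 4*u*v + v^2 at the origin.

A_{2}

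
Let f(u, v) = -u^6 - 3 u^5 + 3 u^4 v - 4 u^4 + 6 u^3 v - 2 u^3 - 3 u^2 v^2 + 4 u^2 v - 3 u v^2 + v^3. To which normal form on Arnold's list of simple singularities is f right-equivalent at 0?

The Hessian of f at 0 has rank 0. Corank 2; j^3 = -(u - v)*(2*u^2 - 2*u*v + v^2) splits into three distinct lines over C (the quadratic factor has nonzero discriminant), so D_4.

D_4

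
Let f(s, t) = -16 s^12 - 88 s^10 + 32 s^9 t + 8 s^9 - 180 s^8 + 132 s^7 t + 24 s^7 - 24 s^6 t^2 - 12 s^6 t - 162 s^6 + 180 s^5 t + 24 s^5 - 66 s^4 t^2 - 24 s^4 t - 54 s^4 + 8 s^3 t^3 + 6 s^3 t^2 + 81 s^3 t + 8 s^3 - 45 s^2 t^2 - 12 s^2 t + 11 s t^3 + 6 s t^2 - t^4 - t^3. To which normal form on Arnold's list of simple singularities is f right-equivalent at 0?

E_{7}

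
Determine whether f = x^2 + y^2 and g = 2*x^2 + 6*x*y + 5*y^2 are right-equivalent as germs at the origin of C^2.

Yes.

The Hessian of f at 0 has rank 2. Corank 0: nondegenerate Morse point, so A_1. The Hessian of g at 0 has rank 2. Corank 0: nondegenerate Morse point, so A_1. Both have type A_1, hence right-equivalent.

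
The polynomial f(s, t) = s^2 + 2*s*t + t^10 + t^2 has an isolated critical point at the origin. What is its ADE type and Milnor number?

Type A_{9}, Milnor number mu = 9.

The Hessian of f at 0 has rank 1. Corank 1: A-series; mu = 9 gives A_9.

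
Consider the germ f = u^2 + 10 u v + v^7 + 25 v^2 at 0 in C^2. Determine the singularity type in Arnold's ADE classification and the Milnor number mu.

Type A6, Milnor number mu = 6.

The Hessian of f at 0 has rank 1. Corank 1: A-series; mu = 6 gives A_6.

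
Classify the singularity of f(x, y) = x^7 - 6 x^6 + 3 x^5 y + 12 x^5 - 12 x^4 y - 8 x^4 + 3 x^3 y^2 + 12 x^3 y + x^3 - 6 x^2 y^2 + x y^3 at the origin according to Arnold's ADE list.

E_{7}

The Hessian of f at 0 is [[0, 0], [0, 0]] with rank 0, so corank 2. A Groebner basis of the Jacobian ideal J(f) in C{x,y} is {3*x^2/4 + y^4 + y^3/4, x^3, x^2*y - x^2/4 - y^3/12, -x^2 + x*y^2 - y^3/3}; counting standard monomials gives mu = 7. Corank 2; j^3 = x^3 is a perfect cube, so E-series; the 4-jet and mu = 7 give E_7.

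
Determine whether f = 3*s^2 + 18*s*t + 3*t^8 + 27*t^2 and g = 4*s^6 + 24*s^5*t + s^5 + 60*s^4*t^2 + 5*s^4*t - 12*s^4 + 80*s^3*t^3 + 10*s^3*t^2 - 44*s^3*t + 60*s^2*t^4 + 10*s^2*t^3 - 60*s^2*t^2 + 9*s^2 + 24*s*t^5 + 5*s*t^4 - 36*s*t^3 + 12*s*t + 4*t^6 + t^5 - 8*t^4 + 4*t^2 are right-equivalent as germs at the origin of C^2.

The Hessian of f at 0 has rank 1. Corank 1: A-series; mu = 7 gives A_7. The Hessian of g at 0 has rank 1. Corank 1: A-series; mu = 4 gives A_4. f is A_7 but g is A_4, hence not right-equivalent.

No.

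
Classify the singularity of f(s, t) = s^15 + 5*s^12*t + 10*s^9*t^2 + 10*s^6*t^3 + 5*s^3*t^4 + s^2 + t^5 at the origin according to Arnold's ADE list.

A4

The Hessian of f at 0 is [[2, 0], [0, 0]] with rank 1, so corank 1. A Groebner basis of the Jacobian ideal J(f) in C{s,t} is {t^4, s}; counting standard monomials gives mu = 4. Corank 1: A-series; mu = 4 gives A_4.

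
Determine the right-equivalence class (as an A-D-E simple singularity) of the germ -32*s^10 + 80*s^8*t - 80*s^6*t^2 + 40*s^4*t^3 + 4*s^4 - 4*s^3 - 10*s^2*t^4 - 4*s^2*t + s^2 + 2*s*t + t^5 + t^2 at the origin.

The Hessian of f at 0 has rank 1. Corank 1: A-series; mu = 4 gives A_4.

A4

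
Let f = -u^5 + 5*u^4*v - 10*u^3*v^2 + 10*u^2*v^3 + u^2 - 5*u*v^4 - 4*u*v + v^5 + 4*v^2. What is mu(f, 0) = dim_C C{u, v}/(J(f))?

The Hessian of f at 0 has rank 1. Corank 1: A-series; mu = 4 gives A_4.

4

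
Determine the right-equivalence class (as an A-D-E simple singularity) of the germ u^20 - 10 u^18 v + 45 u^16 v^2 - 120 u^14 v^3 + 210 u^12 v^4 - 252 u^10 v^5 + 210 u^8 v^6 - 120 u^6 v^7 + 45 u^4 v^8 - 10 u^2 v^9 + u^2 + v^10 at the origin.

The Hessian of f at 0 has rank 1. Corank 1: A-series; mu = 9 gives A_9.

A_{9}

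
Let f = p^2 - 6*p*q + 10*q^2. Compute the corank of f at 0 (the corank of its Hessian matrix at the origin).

0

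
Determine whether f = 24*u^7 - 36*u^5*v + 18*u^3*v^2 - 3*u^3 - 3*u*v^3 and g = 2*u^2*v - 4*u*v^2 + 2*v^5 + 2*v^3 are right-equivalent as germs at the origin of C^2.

No.

The Hessian of f at 0 is [[0, 0], [0, 0]] with rank 0, so corank 2. A Groebner basis of the Jacobian ideal J(f) in C{u,v} is {u^3, u*v^2, 3*u^2 + v^3}; counting standard monomials gives mu = 7. Corank 2; j^3 = -3*u^3 is a perfect cube, so E-series; the 4-jet and mu = 7 give E_7. The Hessian of g at 0 is [[0, 0], [0, 0]] with rank 0, so corank 2. A Groebner basis of the Jacobian ideal J(g) in C{u,v} is {u^2/5 + v^4 - v^2/5, u^3 - v^3, u*v - v^2}; counting standard monomials gives mu = 6. Corank 2; j^3 = 2*v*(u - v)^2 has shape L^2 M (L != M), so D-series; mu = 6 gives D_6. f is E_7 but g is D_6, hence not right-equivalent.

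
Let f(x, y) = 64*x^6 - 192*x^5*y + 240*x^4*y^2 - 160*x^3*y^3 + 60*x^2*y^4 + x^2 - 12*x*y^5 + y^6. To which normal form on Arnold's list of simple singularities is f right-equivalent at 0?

A5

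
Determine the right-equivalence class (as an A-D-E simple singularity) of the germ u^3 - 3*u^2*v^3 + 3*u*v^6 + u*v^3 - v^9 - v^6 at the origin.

The Hessian of f at 0 has rank 0. Corank 2; j^3 = u^3 is a perfect cube, so E-series; the 4-jet and mu = 7 give E_7.

E7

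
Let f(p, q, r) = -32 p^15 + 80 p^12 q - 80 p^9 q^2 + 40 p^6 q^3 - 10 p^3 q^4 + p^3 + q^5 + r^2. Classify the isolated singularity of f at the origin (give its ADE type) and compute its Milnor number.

Type E_{8}, Milnor number mu = 8.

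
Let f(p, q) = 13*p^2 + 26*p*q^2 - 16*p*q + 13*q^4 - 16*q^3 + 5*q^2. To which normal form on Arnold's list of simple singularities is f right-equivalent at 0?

A_{1}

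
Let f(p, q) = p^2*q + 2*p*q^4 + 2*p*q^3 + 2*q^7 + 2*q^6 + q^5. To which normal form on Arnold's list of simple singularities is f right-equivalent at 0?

The Hessian of f at 0 has rank 0. Corank 2; j^3 = p^2*q has shape L^2 M (L != M), so D-series; mu = 8 gives D_8.

D8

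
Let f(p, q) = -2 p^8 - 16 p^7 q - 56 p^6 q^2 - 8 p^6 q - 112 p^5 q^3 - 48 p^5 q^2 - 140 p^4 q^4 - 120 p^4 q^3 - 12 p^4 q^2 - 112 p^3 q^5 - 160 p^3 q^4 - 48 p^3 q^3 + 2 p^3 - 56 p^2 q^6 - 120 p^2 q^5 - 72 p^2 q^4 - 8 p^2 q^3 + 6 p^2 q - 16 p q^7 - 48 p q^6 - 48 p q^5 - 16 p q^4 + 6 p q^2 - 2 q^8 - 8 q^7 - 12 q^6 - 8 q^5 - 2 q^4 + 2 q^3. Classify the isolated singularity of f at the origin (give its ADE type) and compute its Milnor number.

The Hessian of f at 0 has rank 0. Corank 2; j^3 = 2*(p + q)^3 is a perfect cube, so E-series; the 4-jet and mu = 6 give E_6.

Type E_6, Milnor number mu = 6.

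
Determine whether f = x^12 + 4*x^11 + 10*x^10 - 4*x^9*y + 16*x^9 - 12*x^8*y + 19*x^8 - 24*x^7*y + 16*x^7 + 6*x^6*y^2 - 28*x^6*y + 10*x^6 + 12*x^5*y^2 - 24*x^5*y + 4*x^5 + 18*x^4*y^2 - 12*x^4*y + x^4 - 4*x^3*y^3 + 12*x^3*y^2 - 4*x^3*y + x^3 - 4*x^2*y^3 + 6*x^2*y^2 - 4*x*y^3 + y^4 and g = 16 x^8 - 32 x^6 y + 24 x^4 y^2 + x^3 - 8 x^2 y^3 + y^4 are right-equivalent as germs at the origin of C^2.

Yes.

The Hessian of f at 0 is [[0, 0], [0, 0]] with rank 0, so corank 2. A Groebner basis of the Jacobian ideal J(f) in C{x,y} is {y^4, x*y^2 - y^3/3, x^2}; counting standard monomials gives mu = 6. Corank 2; j^3 = x^3 is a perfect cube, so E-series; the 4-jet and mu = 6 give E_6. The Hessian of g at 0 is [[0, 0], [0, 0]] with rank 0, so corank 2. A Groebner basis of the Jacobian ideal J(g) in C{x,y} is {y^3, x^2}; counting standard monomials gives mu = 6. Corank 2; j^3 = x^3 is a perfect cube, so E-series; the 4-jet and mu = 6 give E_6. Both have type E_6, hence right-equivalent.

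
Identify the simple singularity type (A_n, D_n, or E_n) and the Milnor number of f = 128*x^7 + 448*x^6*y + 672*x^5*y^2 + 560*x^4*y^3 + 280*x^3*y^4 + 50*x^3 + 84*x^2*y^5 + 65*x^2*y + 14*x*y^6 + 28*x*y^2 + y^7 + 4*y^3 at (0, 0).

Type D_{8}, Milnor number mu = 8.

The Hessian of f at 0 has rank 0. Corank 2; j^3 = (2*x + y)*(5*x + 2*y)^2 has shape L^2 M (L != M), so D-series; mu = 8 gives D_8.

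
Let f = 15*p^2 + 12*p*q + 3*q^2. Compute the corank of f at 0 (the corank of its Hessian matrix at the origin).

0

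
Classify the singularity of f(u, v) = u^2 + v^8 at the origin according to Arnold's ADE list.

A_7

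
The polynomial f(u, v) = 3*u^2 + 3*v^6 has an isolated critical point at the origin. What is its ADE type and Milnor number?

The Hessian of f at 0 is [[6, 0], [0, 0]] with rank 1, so corank 1. A Groebner basis of the Jacobian ideal J(f) in C{u,v} is {v^5, u}; counting standard monomials gives mu = 5. Corank 1: A-series; mu = 5 gives A_5.

Type A_5, Milnor number mu = 5.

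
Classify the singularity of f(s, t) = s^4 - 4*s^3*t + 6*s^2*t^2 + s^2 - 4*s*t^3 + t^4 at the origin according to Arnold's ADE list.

A_{3}

The Hessian of f at 0 has rank 1. Corank 1: A-series; mu = 3 gives A_3.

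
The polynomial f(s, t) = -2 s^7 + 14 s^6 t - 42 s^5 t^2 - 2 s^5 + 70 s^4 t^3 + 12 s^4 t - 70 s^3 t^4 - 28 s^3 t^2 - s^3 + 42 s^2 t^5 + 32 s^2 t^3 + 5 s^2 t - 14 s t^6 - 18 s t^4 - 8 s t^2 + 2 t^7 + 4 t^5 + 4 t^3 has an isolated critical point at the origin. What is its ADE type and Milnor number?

The Hessian of f at 0 has rank 0. Corank 2; j^3 = -(s - 2*t)^2*(s - t) has shape L^2 M (L != M), so D-series; mu = 8 gives D_8.

Type D_{8}, Milnor number mu = 8.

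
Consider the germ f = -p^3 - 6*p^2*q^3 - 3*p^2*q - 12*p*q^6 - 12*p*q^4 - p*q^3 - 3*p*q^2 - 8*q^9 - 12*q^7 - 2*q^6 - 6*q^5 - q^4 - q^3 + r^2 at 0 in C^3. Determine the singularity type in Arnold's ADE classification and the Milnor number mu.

Type E_7, Milnor number mu = 7.

The Hessian of f at 0 has rank 1. Corank 2; j^3 = -(p + q)^3 is a perfect cube, so E-series; the 4-jet and mu = 7 give E_7.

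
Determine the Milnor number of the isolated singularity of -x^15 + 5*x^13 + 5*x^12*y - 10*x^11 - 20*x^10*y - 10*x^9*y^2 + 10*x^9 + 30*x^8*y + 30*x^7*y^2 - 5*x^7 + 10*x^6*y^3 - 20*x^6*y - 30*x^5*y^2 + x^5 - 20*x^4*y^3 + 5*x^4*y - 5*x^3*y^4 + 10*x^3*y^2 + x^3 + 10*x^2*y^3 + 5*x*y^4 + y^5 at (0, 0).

8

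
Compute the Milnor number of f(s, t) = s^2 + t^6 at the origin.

The Hessian of f at 0 has rank 1. Corank 1: A-series; mu = 5 gives A_5.

5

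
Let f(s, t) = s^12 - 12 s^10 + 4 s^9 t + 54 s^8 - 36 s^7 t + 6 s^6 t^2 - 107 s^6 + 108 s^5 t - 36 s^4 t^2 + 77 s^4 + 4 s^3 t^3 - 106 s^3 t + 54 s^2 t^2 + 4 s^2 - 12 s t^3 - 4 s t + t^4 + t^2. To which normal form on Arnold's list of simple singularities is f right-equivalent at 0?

A_{3}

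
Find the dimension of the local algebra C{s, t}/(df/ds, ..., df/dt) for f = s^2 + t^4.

The Hessian of f at 0 has rank 1. Corank 1: A-series; mu = 3 gives A_3.

3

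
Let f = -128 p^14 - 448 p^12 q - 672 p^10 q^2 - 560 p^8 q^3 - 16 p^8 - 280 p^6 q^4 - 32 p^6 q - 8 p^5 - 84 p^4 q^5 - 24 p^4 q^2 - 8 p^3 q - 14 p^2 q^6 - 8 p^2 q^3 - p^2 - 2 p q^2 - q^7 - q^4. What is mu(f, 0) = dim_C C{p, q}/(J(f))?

The Hessian of f at 0 has rank 1. Corank 1: A-series; mu = 6 gives A_6.

6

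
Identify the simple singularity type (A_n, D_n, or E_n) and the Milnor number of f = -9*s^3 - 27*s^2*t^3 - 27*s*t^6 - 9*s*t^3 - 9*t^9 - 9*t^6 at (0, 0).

Type E_{7}, Milnor number mu = 7.

The Hessian of f at 0 has rank 0. Corank 2; j^3 = -9*s^3 is a perfect cube, so E-series; the 4-jet and mu = 7 give E_7.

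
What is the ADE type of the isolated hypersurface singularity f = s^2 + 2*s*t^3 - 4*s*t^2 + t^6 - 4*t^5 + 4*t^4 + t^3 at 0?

The Hessian of f at 0 has rank 1. Corank 1: A-series; mu = 2 gives A_2.

A2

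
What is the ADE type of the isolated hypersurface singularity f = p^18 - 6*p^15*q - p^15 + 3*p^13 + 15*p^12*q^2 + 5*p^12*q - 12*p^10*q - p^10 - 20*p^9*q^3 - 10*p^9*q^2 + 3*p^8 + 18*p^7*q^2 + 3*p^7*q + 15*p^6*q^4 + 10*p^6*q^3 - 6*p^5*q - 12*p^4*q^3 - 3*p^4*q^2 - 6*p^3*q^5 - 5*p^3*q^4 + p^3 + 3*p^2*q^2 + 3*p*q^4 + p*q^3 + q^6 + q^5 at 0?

E7

The Hessian of f at 0 has rank 0. Corank 2; j^3 = p^3 is a perfect cube, so E-series; the 4-jet and mu = 7 give E_7.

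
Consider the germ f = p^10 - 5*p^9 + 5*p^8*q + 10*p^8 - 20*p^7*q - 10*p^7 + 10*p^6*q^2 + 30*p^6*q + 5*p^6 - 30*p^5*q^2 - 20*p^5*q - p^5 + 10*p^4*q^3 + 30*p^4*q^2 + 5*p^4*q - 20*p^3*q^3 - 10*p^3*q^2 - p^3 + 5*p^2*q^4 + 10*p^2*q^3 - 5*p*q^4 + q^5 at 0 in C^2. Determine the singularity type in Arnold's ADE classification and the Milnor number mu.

Type E8, Milnor number mu = 8.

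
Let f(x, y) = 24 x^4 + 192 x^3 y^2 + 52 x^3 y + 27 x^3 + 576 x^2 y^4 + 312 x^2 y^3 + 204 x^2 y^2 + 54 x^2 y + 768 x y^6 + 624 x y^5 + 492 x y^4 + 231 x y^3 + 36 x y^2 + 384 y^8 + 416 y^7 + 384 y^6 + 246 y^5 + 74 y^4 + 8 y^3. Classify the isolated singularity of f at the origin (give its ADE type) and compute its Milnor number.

Type E_{7}, Milnor number mu = 7.

The Hessian of f at 0 is [[0, 0], [0, 0]] with rank 0, so corank 2. A Groebner basis of the Jacobian ideal J(f) in C{x,y} is {-19683*x^2/77432 - 6561*x*y/19358 + y^4 + 27*y^3/77432 - 2187*y^2/19358, x^3 + 26055*x^2/38716 + 8685*x*y/9679 + 34307*y^3/116148 + 2895*y^2/9679, x^2*y - 52083*x^2/77432 - 17361*x*y/19358 - 309085*y^3/696888 - 5787*y^2/19358, 19521*x^2/38716 + x*y^2 + 6507*x*y/9679 + 232055*y^3/348444 + 2169*y^2/9679}; counting standard monomials gives mu = 7. Corank 2; j^3 = (3*x + 2*y)^3 is a perfect cube, so E-series; the 4-jet and mu = 7 give E_7.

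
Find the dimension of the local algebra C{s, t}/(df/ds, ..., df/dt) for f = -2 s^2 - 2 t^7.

The Hessian of f at 0 has rank 1. Corank 1: A-series; mu = 6 gives A_6.

6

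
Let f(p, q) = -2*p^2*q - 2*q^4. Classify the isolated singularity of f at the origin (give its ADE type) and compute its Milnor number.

Type D5, Milnor number mu = 5.

The Hessian of f at 0 is [[0, 0], [0, 0]] with rank 0, so corank 2. A Groebner basis of the Jacobian ideal J(f) in C{p,q} is {p^3, p^2/4 + q^3, p*q}; counting standard monomials gives mu = 5. Corank 2; j^3 = -2*p^2*q has shape L^2 M (L != M), so D-series; mu = 5 gives D_5.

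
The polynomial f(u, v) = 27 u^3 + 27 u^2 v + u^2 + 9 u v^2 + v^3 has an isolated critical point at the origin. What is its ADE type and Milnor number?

Type A_2, Milnor number mu = 2.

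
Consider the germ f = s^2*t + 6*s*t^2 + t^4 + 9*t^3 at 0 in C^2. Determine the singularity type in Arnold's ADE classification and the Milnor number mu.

The Hessian of f at 0 is [[0, 0], [0, 0]] with rank 0, so corank 2. A Groebner basis of the Jacobian ideal J(f) in C{s,t} is {s^3 - 27*s^2/4 + 243*t^2/4, s^2/4 + t^3 - 9*t^2/4, s*t + 3*t^2}; counting standard monomials gives mu = 5. Corank 2; j^3 = t*(s + 3*t)^2 has shape L^2 M (L != M), so D-series; mu = 5 gives D_5.

Type D5, Milnor number mu = 5.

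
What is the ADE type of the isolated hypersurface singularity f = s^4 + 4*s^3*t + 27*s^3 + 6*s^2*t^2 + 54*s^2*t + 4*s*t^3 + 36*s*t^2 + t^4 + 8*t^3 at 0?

The Hessian of f at 0 has rank 0. Corank 2; j^3 = (3*s + 2*t)^3 is a perfect cube, so E-series; the 4-jet and mu = 6 give E_6.

E_6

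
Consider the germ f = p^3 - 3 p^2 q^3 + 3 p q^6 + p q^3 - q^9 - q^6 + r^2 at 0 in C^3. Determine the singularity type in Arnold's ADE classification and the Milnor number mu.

Type E7, Milnor number mu = 7.

The Hessian of f at 0 is [[0, 0, 0], [0, 0, 0], [0, 0, 2]] with rank 1, so corank 2. A Groebner basis of the Jacobian ideal J(f) in C{p,q,r} is {p^3, p*q^2, 3*p^2 + q^3, r}; counting standard monomials gives mu = 7. Corank 2; j^3 = p^3 is a perfect cube, so E-series; the 4-jet and mu = 7 give E_7.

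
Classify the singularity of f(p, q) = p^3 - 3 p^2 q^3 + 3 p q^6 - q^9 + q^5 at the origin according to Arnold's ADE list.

The Hessian of f at 0 is [[0, 0], [0, 0]] with rank 0, so corank 2. A Groebner basis of the Jacobian ideal J(f) in C{p,q} is {-p^2/2 + p*q^3, q^4, p^3, p^2*q}; counting standard monomials gives mu = 8. Corank 2; j^3 = p^3 is a perfect cube, so E-series; the 5-jet and mu = 8 give E_8.

E8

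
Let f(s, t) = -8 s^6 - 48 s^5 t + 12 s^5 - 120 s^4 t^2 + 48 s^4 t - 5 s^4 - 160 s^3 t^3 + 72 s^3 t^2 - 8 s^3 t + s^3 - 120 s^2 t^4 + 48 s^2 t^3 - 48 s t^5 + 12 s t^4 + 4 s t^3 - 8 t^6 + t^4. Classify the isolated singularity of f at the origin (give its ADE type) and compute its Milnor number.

Type E6, Milnor number mu = 6.

The Hessian of f at 0 has rank 0. Corank 2; j^3 = s^3 is a perfect cube, so E-series; the 4-jet and mu = 6 give E_6.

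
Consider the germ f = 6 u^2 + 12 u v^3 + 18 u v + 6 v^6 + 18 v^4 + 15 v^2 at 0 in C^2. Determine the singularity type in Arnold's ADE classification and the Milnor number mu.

The Hessian of f at 0 has rank 2. Corank 0: nondegenerate Morse point, so A_1.

Type A_1, Milnor number mu = 1.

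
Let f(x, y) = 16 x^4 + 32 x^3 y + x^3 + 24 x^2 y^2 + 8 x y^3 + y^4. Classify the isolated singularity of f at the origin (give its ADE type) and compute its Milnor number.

Type E_{6}, Milnor number mu = 6.

The Hessian of f at 0 has rank 0. Corank 2; j^3 = x^3 is a perfect cube, so E-series; the 4-jet and mu = 6 give E_6.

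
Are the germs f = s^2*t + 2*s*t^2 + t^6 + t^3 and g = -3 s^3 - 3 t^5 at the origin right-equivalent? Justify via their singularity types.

No.

The Hessian of f at 0 is [[0, 0], [0, 0]] with rank 0, so corank 2. A Groebner basis of the Jacobian ideal J(f) in C{s,t} is {s^2/6 + t^5 - t^2/6, s^3 + t^3, s*t + t^2}; counting standard monomials gives mu = 7. Corank 2; j^3 = t*(s + t)^2 has shape L^2 M (L != M), so D-series; mu = 7 gives D_7. The Hessian of g at 0 is [[0, 0], [0, 0]] with rank 0, so corank 2. A Groebner basis of the Jacobian ideal J(g) in C{s,t} is {t^4, s^2}; counting standard monomials gives mu = 8. Corank 2; j^3 = -3*s^3 is a perfect cube, so E-series; the 5-jet and mu = 8 give E_8. f is D_7 but g is E_8, hence not right-equivalent.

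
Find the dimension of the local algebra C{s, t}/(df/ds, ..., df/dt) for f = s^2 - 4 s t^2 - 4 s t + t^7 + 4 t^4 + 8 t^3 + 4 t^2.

The Hessian of f at 0 has rank 1. Corank 1: A-series; mu = 6 gives A_6.

6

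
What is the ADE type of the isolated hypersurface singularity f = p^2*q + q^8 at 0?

D_{9}

The Hessian of f at 0 has rank 0. Corank 2; j^3 = p^2*q has shape L^2 M (L != M), so D-series; mu = 9 gives D_9.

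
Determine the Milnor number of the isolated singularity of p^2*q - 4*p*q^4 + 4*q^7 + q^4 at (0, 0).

5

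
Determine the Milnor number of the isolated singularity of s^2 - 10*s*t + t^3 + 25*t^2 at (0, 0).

2

The Hessian of f at 0 has rank 1. Corank 1: A-series; mu = 2 gives A_2.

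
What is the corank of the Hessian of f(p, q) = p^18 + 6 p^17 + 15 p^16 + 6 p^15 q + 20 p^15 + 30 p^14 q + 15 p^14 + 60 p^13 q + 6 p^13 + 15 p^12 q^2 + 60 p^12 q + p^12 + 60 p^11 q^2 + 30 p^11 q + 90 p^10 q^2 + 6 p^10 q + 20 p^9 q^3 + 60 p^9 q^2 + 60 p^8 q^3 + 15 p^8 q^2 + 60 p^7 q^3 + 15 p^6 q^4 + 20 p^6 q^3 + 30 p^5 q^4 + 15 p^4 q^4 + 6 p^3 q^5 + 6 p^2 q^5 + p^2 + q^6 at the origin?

Hessian at 0 has rank 1.

1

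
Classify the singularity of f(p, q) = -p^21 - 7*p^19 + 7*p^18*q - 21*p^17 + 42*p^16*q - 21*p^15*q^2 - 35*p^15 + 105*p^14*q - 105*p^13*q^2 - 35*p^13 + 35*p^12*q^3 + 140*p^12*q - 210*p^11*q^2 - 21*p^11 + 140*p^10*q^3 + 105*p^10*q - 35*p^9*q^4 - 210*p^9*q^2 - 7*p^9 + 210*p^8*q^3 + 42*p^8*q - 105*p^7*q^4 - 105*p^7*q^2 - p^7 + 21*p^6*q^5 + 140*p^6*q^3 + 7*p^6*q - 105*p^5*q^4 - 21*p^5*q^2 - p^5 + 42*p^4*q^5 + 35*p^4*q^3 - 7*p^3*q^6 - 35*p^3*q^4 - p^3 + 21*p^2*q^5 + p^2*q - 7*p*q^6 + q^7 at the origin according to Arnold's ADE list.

D8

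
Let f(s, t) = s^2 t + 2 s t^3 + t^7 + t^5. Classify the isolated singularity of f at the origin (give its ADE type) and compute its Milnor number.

Type D_8, Milnor number mu = 8.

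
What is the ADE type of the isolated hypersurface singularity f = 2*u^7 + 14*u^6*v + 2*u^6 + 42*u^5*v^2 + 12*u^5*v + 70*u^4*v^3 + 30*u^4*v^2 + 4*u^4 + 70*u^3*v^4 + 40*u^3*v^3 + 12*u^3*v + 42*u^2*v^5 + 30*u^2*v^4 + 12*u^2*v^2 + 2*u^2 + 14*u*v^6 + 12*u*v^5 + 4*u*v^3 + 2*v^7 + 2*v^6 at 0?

A_{6}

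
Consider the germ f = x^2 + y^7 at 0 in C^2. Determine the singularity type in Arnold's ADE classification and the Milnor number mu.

Type A6, Milnor number mu = 6.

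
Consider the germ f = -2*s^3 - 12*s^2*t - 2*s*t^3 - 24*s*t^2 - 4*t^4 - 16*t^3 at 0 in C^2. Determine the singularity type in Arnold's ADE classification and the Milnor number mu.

The Hessian of f at 0 is [[0, 0], [0, 0]] with rank 0, so corank 2. A Groebner basis of the Jacobian ideal J(f) in C{s,t} is {s^3 + 6*s^2*t + 48*s^2 + 192*s*t + 192*t^2, -6*s^2 + s*t^2 - 24*s*t - 24*t^2, 3*s^2 + 12*s*t + t^3 + 12*t^2}; counting standard monomials gives mu = 7. Corank 2; j^3 = -2*(s + 2*t)^3 is a perfect cube, so E-series; the 4-jet and mu = 7 give E_7.

Type E_7, Milnor number mu = 7.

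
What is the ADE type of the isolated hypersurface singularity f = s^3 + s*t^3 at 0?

E7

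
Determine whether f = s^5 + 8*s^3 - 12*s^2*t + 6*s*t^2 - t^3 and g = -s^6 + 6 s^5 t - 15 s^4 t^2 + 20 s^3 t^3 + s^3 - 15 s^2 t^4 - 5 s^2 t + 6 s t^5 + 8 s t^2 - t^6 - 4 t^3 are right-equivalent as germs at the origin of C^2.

No.

The Hessian of f at 0 has rank 0. Corank 2; j^3 = (2*s - t)^3 is a perfect cube, so E-series; the 5-jet and mu = 8 give E_8. The Hessian of g at 0 has rank 0. Corank 2; j^3 = (s - 2*t)^2*(s - t) has shape L^2 M (L != M), so D-series; mu = 7 gives D_7. f is E_8 but g is D_7, hence not right-equivalent.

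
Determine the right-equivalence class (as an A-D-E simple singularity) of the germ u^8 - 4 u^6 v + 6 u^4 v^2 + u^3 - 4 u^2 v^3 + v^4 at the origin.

E6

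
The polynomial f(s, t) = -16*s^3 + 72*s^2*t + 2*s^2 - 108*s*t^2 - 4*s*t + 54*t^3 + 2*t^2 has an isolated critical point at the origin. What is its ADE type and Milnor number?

The Hessian of f at 0 has rank 1. Corank 1: A-series; mu = 2 gives A_2.

Type A_2, Milnor number mu = 2.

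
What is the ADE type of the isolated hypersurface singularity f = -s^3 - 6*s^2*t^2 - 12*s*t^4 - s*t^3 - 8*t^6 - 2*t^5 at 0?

E_7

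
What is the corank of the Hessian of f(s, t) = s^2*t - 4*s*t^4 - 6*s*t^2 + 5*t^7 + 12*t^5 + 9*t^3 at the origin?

2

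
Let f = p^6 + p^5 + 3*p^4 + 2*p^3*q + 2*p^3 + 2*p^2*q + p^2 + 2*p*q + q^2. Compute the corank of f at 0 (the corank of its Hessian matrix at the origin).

1

Hessian at 0 has rank 1.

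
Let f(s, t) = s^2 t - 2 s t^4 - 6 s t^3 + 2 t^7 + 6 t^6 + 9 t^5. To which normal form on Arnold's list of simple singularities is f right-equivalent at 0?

D_{8}

The Hessian of f at 0 has rank 0. Corank 2; j^3 = s^2*t has shape L^2 M (L != M), so D-series; mu = 8 gives D_8.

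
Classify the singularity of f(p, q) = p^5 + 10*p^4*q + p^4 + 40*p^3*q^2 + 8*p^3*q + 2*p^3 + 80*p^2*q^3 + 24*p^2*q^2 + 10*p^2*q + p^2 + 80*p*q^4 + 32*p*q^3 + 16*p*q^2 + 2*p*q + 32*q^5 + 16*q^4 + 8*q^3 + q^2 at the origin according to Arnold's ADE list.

The Hessian of f at 0 has rank 1. Corank 1: A-series; mu = 4 gives A_4.

A_4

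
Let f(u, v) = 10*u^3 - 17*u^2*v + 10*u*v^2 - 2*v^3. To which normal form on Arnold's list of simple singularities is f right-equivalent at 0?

The Hessian of f at 0 has rank 0. Corank 2; j^3 = (2*u - v)*(5*u^2 - 6*u*v + 2*v^2) splits into three distinct lines over C (the quadratic factor has nonzero discriminant), so D_4.

D_{4}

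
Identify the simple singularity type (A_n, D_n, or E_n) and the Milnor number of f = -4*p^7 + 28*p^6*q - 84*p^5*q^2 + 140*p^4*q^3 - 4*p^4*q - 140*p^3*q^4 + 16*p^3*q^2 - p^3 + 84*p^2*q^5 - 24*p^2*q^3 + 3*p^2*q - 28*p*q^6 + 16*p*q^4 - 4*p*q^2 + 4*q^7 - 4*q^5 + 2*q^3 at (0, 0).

Type D_4, Milnor number mu = 4.

The Hessian of f at 0 is [[0, 0], [0, 0]] with rank 0, so corank 2. A Groebner basis of the Jacobian ideal J(f) in C{p,q} is {q^3, p^2 - 2*q^2/3, p*q - q^2}; counting standard monomials gives mu = 4. Corank 2; j^3 = -(p - q)*(p^2 - 2*p*q + 2*q^2) splits into three distinct lines over C (the quadratic factor has nonzero discriminant), so D_4.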